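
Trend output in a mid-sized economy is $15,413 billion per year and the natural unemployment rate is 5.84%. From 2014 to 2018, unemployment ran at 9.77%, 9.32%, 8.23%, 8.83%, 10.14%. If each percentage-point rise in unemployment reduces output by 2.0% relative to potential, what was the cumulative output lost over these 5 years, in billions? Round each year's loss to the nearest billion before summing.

Year 2014: gap = -2.0 × (9.77 - 5.84) = -7.86%, loss ≈ 15413 × 7.86/100 ≈ 1211.
Year 2015: gap = -2.0 × (9.32 - 5.84) = -6.96%, loss ≈ 15413 × 6.96/100 ≈ 1073.
Year 2016: gap = -2.0 × (8.23 - 5.84) = -4.78%, loss ≈ 15413 × 4.78/100 ≈ 737.
Year 2017: gap = -2.0 × (8.83 - 5.84) = -5.98%, loss ≈ 15413 × 5.98/100 ≈ 922.
Year 2018: gap = -2.0 × (10.14 - 5.84) = -8.6%, loss ≈ 15413 × 8.6/100 ≈ 1326.
Total lost output = 1211 + 1073 + 737 + 922 + 1326 = 5269 billion.

$5,269 billion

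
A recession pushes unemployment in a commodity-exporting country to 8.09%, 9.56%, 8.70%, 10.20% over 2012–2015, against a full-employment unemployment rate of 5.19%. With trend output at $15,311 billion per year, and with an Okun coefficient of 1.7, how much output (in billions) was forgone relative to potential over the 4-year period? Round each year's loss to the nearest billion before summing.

$4,110 billion

Year 2012: gap = -1.7 × (8.09 - 5.19) = -4.93%, loss ≈ 15311 × 4.93/100 ≈ 755.
Year 2013: gap = -1.7 × (9.56 - 5.19) = -7.429%, loss ≈ 15311 × 7.429/100 ≈ 1137.
Year 2014: gap = -1.7 × (8.7 - 5.19) = -5.967%, loss ≈ 15311 × 5.967/100 ≈ 914.
Year 2015: gap = -1.7 × (10.2 - 5.19) = -8.517%, loss ≈ 15311 × 8.517/100 ≈ 1304.
Total lost output = 755 + 1137 + 914 + 1304 = 4110 billion.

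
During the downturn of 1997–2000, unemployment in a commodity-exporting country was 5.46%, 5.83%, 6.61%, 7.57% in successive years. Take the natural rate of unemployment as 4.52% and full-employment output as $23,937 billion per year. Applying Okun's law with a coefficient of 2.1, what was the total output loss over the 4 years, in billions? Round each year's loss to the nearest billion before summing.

$3,716 billion

Year 1997: gap = -2.1 × (5.46 - 4.52) = -1.974%, loss ≈ 23937 × 1.974/100 ≈ 473.
Year 1998: gap = -2.1 × (5.83 - 4.52) = -2.751%, loss ≈ 23937 × 2.751/100 ≈ 659.
Year 1999: gap = -2.1 × (6.61 - 4.52) = -4.389%, loss ≈ 23937 × 4.389/100 ≈ 1051.
Year 2000: gap = -2.1 × (7.57 - 4.52) = -6.405%, loss ≈ 23937 × 6.405/100 ≈ 1533.
Total lost output = 473 + 659 + 1051 + 1533 = 3716 billion.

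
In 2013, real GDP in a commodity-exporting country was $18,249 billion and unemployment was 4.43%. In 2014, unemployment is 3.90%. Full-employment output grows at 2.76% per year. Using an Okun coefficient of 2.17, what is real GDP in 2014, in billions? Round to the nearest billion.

$18,963 billion

Δu = 3.9 - 4.43 = -0.53 points.
Okun's law (growth form): g_Y = g_Y* - β × Δu = 2.76 - 2.17 × (-0.53) = 2.76 + 1.1501 = 3.9101%.
Real GDP in the next year = 18249 × (1 + 3.9101/100) = 18249 × 1.039101 ≈ 18963 billion.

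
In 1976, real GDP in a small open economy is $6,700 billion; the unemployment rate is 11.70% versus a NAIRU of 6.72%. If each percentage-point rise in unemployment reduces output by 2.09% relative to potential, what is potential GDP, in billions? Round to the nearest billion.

Unemployment gap = 11.7 - 6.72 = 4.98 points, so output gap = -2.09 × 4.98 = -10.4082%.
Since Y = Y* × (1 + gap/100), Y* = 6700/0.895918 ≈ 7478 billion.

$7,478 billion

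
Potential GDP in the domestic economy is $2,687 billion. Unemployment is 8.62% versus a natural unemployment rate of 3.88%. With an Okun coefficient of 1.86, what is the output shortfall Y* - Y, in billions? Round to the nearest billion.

Output gap = -1.86 × (8.62 - 3.88) = -1.86 × 4.74 = -8.8164%.
Actual GDP ≈ 2687 × 0.911836 ≈ 2450 billion, so the shortfall is 2687 - 2450 = 237 billion.

$237 billion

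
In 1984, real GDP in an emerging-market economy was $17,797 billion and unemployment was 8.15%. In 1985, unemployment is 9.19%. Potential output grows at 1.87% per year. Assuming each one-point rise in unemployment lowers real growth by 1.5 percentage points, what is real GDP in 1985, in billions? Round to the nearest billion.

Δu = 9.19 - 8.15 = 1.04 points.
Okun's law (growth form): g_Y = g_Y* - β × Δu = 1.87 - 1.5 × (1.04) = 1.87 - 1.56 = 0.31%.
Real GDP in the next year = 17797 × (1 + 0.31/100) = 17797 × 1.0031 ≈ 17852 billion.

$17,852 billion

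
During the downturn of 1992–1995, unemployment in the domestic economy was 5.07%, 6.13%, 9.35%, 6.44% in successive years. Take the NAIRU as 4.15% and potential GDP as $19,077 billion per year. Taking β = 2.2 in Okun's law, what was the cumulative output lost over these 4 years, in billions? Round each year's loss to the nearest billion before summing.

$4,360 billion

Year 1992: gap = -2.2 × (5.07 - 4.15) = -2.024%, loss ≈ 19077 × 2.024/100 ≈ 386.
Year 1993: gap = -2.2 × (6.13 - 4.15) = -4.356%, loss ≈ 19077 × 4.356/100 ≈ 831.
Year 1994: gap = -2.2 × (9.35 - 4.15) = -11.44%, loss ≈ 19077 × 11.44/100 ≈ 2182.
Year 1995: gap = -2.2 × (6.44 - 4.15) = -5.038%, loss ≈ 19077 × 5.038/100 ≈ 961.
Total lost output = 386 + 831 + 2182 + 961 = 4360 billion.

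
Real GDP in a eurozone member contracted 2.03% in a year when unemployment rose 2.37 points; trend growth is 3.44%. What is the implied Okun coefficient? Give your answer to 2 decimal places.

β ≈ 2.31

Growth form: g_Y = g_Y* - β × Δu, so β = (g_Y* - g_Y)/Δu.
β = (3.44 + 2.03)/2.37 = 5.47/2.37 = 2.31.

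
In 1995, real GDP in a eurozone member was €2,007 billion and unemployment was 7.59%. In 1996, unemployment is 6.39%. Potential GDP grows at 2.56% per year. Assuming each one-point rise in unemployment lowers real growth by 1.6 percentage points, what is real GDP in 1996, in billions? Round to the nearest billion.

€2,097 billion

Δu = 6.39 - 7.59 = -1.2 points.
Okun's law (growth form): g_Y = g_Y* - β × Δu = 2.56 - 1.6 × (-1.20) = 2.56 + 1.92 = 4.48%.
Real GDP in the next year = 2007 × (1 + 4.48/100) = 2007 × 1.0448 ≈ 2097 billion.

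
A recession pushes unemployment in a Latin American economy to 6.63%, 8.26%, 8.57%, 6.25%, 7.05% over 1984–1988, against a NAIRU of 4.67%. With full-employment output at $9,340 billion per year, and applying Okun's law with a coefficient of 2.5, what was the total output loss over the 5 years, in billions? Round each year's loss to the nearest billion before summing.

Year 1984: gap = -2.5 × (6.63 - 4.67) = -4.9%, loss ≈ 9340 × 4.9/100 ≈ 458.
Year 1985: gap = -2.5 × (8.26 - 4.67) = -8.975%, loss ≈ 9340 × 8.975/100 ≈ 838.
Year 1986: gap = -2.5 × (8.57 - 4.67) = -9.75%, loss ≈ 9340 × 9.75/100 ≈ 911.
Year 1987: gap = -2.5 × (6.25 - 4.67) = -3.95%, loss ≈ 9340 × 3.95/100 ≈ 369.
Year 1988: gap = -2.5 × (7.05 - 4.67) = -5.95%, loss ≈ 9340 × 5.95/100 ≈ 556.
Total lost output = 458 + 838 + 911 + 369 + 556 = 3132 billion.

$3,132 billion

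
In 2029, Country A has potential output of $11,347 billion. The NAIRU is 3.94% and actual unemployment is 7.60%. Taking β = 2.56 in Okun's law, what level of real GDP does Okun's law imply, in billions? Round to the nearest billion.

$10,284 billion

Unemployment gap = 7.6 - 3.94 = 3.66 points, so the output gap is -2.56 × 3.66 = -9.3696%.
Actual GDP = 11347 × (1 - 9.3696/100) = 11347 × 0.906304 ≈ 10284 billion.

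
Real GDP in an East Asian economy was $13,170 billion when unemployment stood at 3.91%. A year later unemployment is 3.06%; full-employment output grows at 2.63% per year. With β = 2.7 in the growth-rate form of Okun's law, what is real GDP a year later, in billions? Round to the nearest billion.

$13,819 billion

Δu = 3.06 - 3.91 = -0.85 points.
Okun's law (growth form): g_Y = g_Y* - β × Δu = 2.63 - 2.7 × (-0.85) = 2.63 + 2.295 = 4.925%.
Real GDP in the next year = 13170 × (1 + 4.925/100) = 13170 × 1.04925 ≈ 13819 billion.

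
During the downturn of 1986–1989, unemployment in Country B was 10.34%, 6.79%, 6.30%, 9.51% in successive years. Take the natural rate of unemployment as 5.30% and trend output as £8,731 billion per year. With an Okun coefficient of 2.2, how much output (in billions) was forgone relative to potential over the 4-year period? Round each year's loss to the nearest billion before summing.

Year 1986: gap = -2.2 × (10.34 - 5.3) = -11.088%, loss ≈ 8731 × 11.088/100 ≈ 968.
Year 1987: gap = -2.2 × (6.79 - 5.3) = -3.278%, loss ≈ 8731 × 3.278/100 ≈ 286.
Year 1988: gap = -2.2 × (6.3 - 5.3) = -2.2%, loss ≈ 8731 × 2.2/100 ≈ 192.
Year 1989: gap = -2.2 × (9.51 - 5.3) = -9.262%, loss ≈ 8731 × 9.262/100 ≈ 809.
Total lost output = 968 + 286 + 192 + 809 = 2255 billion.

£2,255 billion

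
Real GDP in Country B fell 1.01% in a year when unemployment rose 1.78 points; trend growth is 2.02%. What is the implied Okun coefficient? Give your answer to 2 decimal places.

Growth form: g_Y = g_Y* - β × Δu, so β = (g_Y* - g_Y)/Δu.
β = (2.02 + 1.01)/1.78 = 3.03/1.78 = 1.70.

β ≈ 1.70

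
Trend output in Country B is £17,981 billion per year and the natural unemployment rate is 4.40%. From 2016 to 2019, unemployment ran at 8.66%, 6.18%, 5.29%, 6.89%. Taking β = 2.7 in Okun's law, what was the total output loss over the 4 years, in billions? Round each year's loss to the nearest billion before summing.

£4,573 billion

Year 2016: gap = -2.7 × (8.66 - 4.4) = -11.502%, loss ≈ 17981 × 11.502/100 ≈ 2068.
Year 2017: gap = -2.7 × (6.18 - 4.4) = -4.806%, loss ≈ 17981 × 4.806/100 ≈ 864.
Year 2018: gap = -2.7 × (5.29 - 4.4) = -2.403%, loss ≈ 17981 × 2.403/100 ≈ 432.
Year 2019: gap = -2.7 × (6.89 - 4.4) = -6.723%, loss ≈ 17981 × 6.723/100 ≈ 1209.
Total lost output = 2068 + 864 + 432 + 1209 = 4573 billion.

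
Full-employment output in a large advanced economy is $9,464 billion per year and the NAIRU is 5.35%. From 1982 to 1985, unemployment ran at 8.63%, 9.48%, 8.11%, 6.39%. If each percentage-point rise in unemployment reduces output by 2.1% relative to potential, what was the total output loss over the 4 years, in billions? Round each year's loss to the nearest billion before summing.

Year 1982: gap = -2.1 × (8.63 - 5.35) = -6.888%, loss ≈ 9464 × 6.888/100 ≈ 652.
Year 1983: gap = -2.1 × (9.48 - 5.35) = -8.673%, loss ≈ 9464 × 8.673/100 ≈ 821.
Year 1984: gap = -2.1 × (8.11 - 5.35) = -5.796%, loss ≈ 9464 × 5.796/100 ≈ 549.
Year 1985: gap = -2.1 × (6.39 - 5.35) = -2.184%, loss ≈ 9464 × 2.184/100 ≈ 207.
Total lost output = 652 + 821 + 549 + 207 = 2229 billion.

$2,229 billion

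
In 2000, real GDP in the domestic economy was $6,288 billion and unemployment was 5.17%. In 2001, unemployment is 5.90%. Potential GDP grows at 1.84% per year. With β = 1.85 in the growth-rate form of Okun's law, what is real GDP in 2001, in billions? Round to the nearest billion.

$6,319 billion

Δu = 5.9 - 5.17 = 0.73 points.
Okun's law (growth form): g_Y = g_Y* - β × Δu = 1.84 - 1.85 × (0.73) = 1.84 - 1.3505 = 0.4895%.
Real GDP in the next year = 6288 × (1 + 0.4895/100) = 6288 × 1.004895 ≈ 6319 billion.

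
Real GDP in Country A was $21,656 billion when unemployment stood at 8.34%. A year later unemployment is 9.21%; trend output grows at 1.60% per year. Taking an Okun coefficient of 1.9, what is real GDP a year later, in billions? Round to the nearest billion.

$21,645 billion

Δu = 9.21 - 8.34 = 0.87 points.
Okun's law (growth form): g_Y = g_Y* - β × Δu = 1.60 - 1.9 × (0.87) = 1.6 - 1.653 = -0.053%.
Real GDP in the next year = 21656 × (1 - 0.053/100) = 21656 × 0.99947 ≈ 21645 billion.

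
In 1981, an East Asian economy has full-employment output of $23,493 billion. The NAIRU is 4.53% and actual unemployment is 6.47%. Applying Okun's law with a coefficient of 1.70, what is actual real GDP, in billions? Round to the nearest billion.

Unemployment gap = 6.47 - 4.53 = 1.94 points, so the output gap is -1.7 × 1.94 = -3.298%.
Actual GDP = 23493 × (1 - 3.298/100) = 23493 × 0.96702 ≈ 22718 billion.

$22,718 billion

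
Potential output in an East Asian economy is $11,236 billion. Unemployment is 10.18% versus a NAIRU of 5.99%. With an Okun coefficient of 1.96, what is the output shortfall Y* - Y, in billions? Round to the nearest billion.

$923 billion

Output gap = -1.96 × (10.18 - 5.99) = -1.96 × 4.19 = -8.2124%.
Actual GDP ≈ 11236 × 0.917876 ≈ 10313 billion, so the shortfall is 11236 - 10313 = 923 billion.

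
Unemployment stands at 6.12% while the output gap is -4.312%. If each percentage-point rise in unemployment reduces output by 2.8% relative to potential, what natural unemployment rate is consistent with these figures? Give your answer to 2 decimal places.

From Okun's law, u - u* = -(output gap)/β = -(-4.312)/2.8 = 1.54 points.
So u* = 6.12 - 1.54 = 4.58%.

4.58%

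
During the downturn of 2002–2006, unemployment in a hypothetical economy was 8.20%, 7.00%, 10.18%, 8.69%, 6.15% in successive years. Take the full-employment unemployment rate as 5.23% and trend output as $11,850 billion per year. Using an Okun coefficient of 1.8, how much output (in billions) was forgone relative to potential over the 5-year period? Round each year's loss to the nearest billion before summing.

$3,002 billion

Year 2002: gap = -1.8 × (8.2 - 5.23) = -5.346%, loss ≈ 11850 × 5.346/100 ≈ 634.
Year 2003: gap = -1.8 × (7 - 5.23) = -3.186%, loss ≈ 11850 × 3.186/100 ≈ 378.
Year 2004: gap = -1.8 × (10.18 - 5.23) = -8.91%, loss ≈ 11850 × 8.91/100 ≈ 1056.
Year 2005: gap = -1.8 × (8.69 - 5.23) = -6.228%, loss ≈ 11850 × 6.228/100 ≈ 738.
Year 2006: gap = -1.8 × (6.15 - 5.23) = -1.656%, loss ≈ 11850 × 1.656/100 ≈ 196.
Total lost output = 634 + 378 + 1056 + 738 + 196 = 3002 billion.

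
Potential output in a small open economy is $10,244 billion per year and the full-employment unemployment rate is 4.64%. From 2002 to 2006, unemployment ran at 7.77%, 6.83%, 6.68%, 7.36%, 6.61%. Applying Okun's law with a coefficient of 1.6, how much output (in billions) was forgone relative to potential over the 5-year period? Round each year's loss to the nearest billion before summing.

$1,975 billion

Year 2002: gap = -1.6 × (7.77 - 4.64) = -5.008%, loss ≈ 10244 × 5.008/100 ≈ 513.
Year 2003: gap = -1.6 × (6.83 - 4.64) = -3.504%, loss ≈ 10244 × 3.504/100 ≈ 359.
Year 2004: gap = -1.6 × (6.68 - 4.64) = -3.264%, loss ≈ 10244 × 3.264/100 ≈ 334.
Year 2005: gap = -1.6 × (7.36 - 4.64) = -4.352%, loss ≈ 10244 × 4.352/100 ≈ 446.
Year 2006: gap = -1.6 × (6.61 - 4.64) = -3.152%, loss ≈ 10244 × 3.152/100 ≈ 323.
Total lost output = 513 + 359 + 334 + 446 + 323 = 1975 billion.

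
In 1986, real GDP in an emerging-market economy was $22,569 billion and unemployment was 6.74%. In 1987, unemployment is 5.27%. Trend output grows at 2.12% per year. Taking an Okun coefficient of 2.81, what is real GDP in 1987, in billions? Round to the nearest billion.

Δu = 5.27 - 6.74 = -1.47 points.
Okun's law (growth form): g_Y = g_Y* - β × Δu = 2.12 - 2.81 × (-1.47) = 2.12 + 4.1307 = 6.2507%.
Real GDP in the next year = 22569 × (1 + 6.2507/100) = 22569 × 1.062507 ≈ 23980 billion.

$23,980 billion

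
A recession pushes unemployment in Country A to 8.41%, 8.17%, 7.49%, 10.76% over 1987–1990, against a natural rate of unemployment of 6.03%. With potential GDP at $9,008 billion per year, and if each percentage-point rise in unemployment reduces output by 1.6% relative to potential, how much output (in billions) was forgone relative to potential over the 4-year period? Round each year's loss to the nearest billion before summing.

Year 1987: gap = -1.6 × (8.41 - 6.03) = -3.808%, loss ≈ 9008 × 3.808/100 ≈ 343.
Year 1988: gap = -1.6 × (8.17 - 6.03) = -3.424%, loss ≈ 9008 × 3.424/100 ≈ 308.
Year 1989: gap = -1.6 × (7.49 - 6.03) = -2.336%, loss ≈ 9008 × 2.336/100 ≈ 210.
Year 1990: gap = -1.6 × (10.76 - 6.03) = -7.568%, loss ≈ 9008 × 7.568/100 ≈ 682.
Total lost output = 343 + 308 + 210 + 682 = 1543 billion.

$1,543 billion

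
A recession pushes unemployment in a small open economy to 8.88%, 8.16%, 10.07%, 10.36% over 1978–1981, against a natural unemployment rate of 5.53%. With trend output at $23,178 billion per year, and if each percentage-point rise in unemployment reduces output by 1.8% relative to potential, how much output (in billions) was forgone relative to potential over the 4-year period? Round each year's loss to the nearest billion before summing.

Year 1978: gap = -1.8 × (8.88 - 5.53) = -6.03%, loss ≈ 23178 × 6.03/100 ≈ 1398.
Year 1979: gap = -1.8 × (8.16 - 5.53) = -4.734%, loss ≈ 23178 × 4.734/100 ≈ 1097.
Year 1980: gap = -1.8 × (10.07 - 5.53) = -8.172%, loss ≈ 23178 × 8.172/100 ≈ 1894.
Year 1981: gap = -1.8 × (10.36 - 5.53) = -8.694%, loss ≈ 23178 × 8.694/100 ≈ 2015.
Total lost output = 1398 + 1097 + 1894 + 2015 = 6404 billion.

$6,404 billion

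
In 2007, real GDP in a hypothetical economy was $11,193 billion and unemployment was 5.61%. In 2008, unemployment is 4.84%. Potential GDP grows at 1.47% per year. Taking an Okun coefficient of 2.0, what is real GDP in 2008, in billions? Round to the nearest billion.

Δu = 4.84 - 5.61 = -0.77 points.
Okun's law (growth form): g_Y = g_Y* - β × Δu = 1.47 - 2.0 × (-0.77) = 1.47 + 1.54 = 3.01%.
Real GDP in the next year = 11193 × (1 + 3.01/100) = 11193 × 1.0301 ≈ 11530 billion.

$11,530 billion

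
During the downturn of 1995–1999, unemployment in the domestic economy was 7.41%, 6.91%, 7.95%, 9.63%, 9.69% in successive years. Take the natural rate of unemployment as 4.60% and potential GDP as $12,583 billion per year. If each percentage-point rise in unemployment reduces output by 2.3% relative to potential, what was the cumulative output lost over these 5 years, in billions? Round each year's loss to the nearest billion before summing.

$5,381 billion

Year 1995: gap = -2.3 × (7.41 - 4.6) = -6.463%, loss ≈ 12583 × 6.463/100 ≈ 813.
Year 1996: gap = -2.3 × (6.91 - 4.6) = -5.313%, loss ≈ 12583 × 5.313/100 ≈ 669.
Year 1997: gap = -2.3 × (7.95 - 4.6) = -7.705%, loss ≈ 12583 × 7.705/100 ≈ 970.
Year 1998: gap = -2.3 × (9.63 - 4.6) = -11.569%, loss ≈ 12583 × 11.569/100 ≈ 1456.
Year 1999: gap = -2.3 × (9.69 - 4.6) = -11.707%, loss ≈ 12583 × 11.707/100 ≈ 1473.
Total lost output = 813 + 669 + 970 + 1456 + 1473 = 5381 billion.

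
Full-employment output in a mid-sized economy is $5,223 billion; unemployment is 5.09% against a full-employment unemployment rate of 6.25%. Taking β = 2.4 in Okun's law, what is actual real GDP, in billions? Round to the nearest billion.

Unemployment gap = 5.09 - 6.25 = -1.16 points, so the output gap is -2.4 × (-1.16) = 2.784%.
Actual GDP = 5223 × (1 + 2.784/100) = 5223 × 1.02784 ≈ 5368 billion.

$5,368 billion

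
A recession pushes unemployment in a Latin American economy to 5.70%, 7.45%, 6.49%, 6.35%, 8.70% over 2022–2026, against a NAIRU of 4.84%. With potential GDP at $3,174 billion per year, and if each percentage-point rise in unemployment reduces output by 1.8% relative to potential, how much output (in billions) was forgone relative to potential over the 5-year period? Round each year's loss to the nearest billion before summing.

Year 2022: gap = -1.8 × (5.7 - 4.84) = -1.548%, loss ≈ 3174 × 1.548/100 ≈ 49.
Year 2023: gap = -1.8 × (7.45 - 4.84) = -4.698%, loss ≈ 3174 × 4.698/100 ≈ 149.
Year 2024: gap = -1.8 × (6.49 - 4.84) = -2.97%, loss ≈ 3174 × 2.97/100 ≈ 94.
Year 2025: gap = -1.8 × (6.35 - 4.84) = -2.718%, loss ≈ 3174 × 2.718/100 ≈ 86.
Year 2026: gap = -1.8 × (8.7 - 4.84) = -6.948%, loss ≈ 3174 × 6.948/100 ≈ 221.
Total lost output = 49 + 149 + 94 + 86 + 221 = 599 billion.

$599 billion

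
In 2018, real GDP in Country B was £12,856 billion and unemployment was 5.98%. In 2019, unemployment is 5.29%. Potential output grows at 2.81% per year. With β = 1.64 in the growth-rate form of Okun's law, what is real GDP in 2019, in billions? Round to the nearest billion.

£13,363 billion

Δu = 5.29 - 5.98 = -0.69 points.
Okun's law (growth form): g_Y = g_Y* - β × Δu = 2.81 - 1.64 × (-0.69) = 2.81 + 1.1316 = 3.9416%.
Real GDP in the next year = 12856 × (1 + 3.9416/100) = 12856 × 1.039416 ≈ 13363 billion.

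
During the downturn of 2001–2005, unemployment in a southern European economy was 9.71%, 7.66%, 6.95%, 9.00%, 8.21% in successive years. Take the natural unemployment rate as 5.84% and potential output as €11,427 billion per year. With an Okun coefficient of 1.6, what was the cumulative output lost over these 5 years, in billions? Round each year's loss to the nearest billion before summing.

€2,255 billion

Year 2001: gap = -1.6 × (9.71 - 5.84) = -6.192%, loss ≈ 11427 × 6.192/100 ≈ 708.
Year 2002: gap = -1.6 × (7.66 - 5.84) = -2.912%, loss ≈ 11427 × 2.912/100 ≈ 333.
Year 2003: gap = -1.6 × (6.95 - 5.84) = -1.776%, loss ≈ 11427 × 1.776/100 ≈ 203.
Year 2004: gap = -1.6 × (9 - 5.84) = -5.056%, loss ≈ 11427 × 5.056/100 ≈ 578.
Year 2005: gap = -1.6 × (8.21 - 5.84) = -3.792%, loss ≈ 11427 × 3.792/100 ≈ 433.
Total lost output = 708 + 333 + 203 + 578 + 433 = 2255 billion.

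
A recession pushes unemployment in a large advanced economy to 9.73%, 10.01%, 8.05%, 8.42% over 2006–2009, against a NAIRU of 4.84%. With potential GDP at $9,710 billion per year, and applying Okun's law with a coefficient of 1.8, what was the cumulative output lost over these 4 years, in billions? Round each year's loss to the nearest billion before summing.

$2,946 billion

Year 2006: gap = -1.8 × (9.73 - 4.84) = -8.802%, loss ≈ 9710 × 8.802/100 ≈ 855.
Year 2007: gap = -1.8 × (10.01 - 4.84) = -9.306%, loss ≈ 9710 × 9.306/100 ≈ 904.
Year 2008: gap = -1.8 × (8.05 - 4.84) = -5.778%, loss ≈ 9710 × 5.778/100 ≈ 561.
Year 2009: gap = -1.8 × (8.42 - 4.84) = -6.444%, loss ≈ 9710 × 6.444/100 ≈ 626.
Total lost output = 855 + 904 + 561 + 626 = 2946 billion.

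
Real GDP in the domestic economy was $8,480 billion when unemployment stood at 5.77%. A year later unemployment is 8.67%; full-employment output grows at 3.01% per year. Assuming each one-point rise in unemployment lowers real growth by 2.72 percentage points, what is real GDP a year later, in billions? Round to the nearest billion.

$8,066 billion

Δu = 8.67 - 5.77 = 2.9 points.
Okun's law (growth form): g_Y = g_Y* - β × Δu = 3.01 - 2.72 × (2.90) = 3.01 - 7.888 = -4.878%.
Real GDP in the next year = 8480 × (1 - 4.878/100) = 8480 × 0.95122 ≈ 8066 billion.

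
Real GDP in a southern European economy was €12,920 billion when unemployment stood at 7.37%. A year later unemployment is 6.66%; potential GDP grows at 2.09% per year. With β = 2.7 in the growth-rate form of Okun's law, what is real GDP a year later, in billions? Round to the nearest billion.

€13,438 billion

Δu = 6.66 - 7.37 = -0.71 points.
Okun's law (growth form): g_Y = g_Y* - β × Δu = 2.09 - 2.7 × (-0.71) = 2.09 + 1.917 = 4.007%.
Real GDP in the next year = 12920 × (1 + 4.007/100) = 12920 × 1.04007 ≈ 13438 billion.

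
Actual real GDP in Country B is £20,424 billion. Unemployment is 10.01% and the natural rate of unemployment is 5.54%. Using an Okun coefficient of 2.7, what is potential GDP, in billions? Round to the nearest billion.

£23,227 billion

Unemployment gap = 10.01 - 5.54 = 4.47 points, so output gap = -2.7 × 4.47 = -12.069%.
Since Y = Y* × (1 + gap/100), Y* = 20424/0.87931 ≈ 23227 billion.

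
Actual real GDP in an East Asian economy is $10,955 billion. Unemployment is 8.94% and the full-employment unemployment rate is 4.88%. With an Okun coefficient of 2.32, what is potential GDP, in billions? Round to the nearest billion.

$12,094 billion

Unemployment gap = 8.94 - 4.88 = 4.06 points, so output gap = -2.32 × 4.06 = -9.4192%.
Since Y = Y* × (1 + gap/100), Y* = 10955/0.905808 ≈ 12094 billion.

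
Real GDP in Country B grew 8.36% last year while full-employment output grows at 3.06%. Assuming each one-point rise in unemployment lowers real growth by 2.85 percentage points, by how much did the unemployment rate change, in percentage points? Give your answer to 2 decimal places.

Growth-rate Okun's law: g_Y = g_Y* - β × Δu, so Δu = (g_Y* - g_Y)/β.
Δu = (3.06 - 8.36)/2.85 = -5.3/2.85 = -1.86 percentage points.

-1.86 percentage points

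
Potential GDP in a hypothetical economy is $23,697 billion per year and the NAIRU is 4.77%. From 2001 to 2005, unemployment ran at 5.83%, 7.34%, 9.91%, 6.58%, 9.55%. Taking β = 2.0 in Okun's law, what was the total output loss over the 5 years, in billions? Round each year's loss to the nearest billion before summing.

Year 2001: gap = -2.0 × (5.83 - 4.77) = -2.12%, loss ≈ 23697 × 2.12/100 ≈ 502.
Year 2002: gap = -2.0 × (7.34 - 4.77) = -5.14%, loss ≈ 23697 × 5.14/100 ≈ 1218.
Year 2003: gap = -2.0 × (9.91 - 4.77) = -10.28%, loss ≈ 23697 × 10.28/100 ≈ 2436.
Year 2004: gap = -2.0 × (6.58 - 4.77) = -3.62%, loss ≈ 23697 × 3.62/100 ≈ 858.
Year 2005: gap = -2.0 × (9.55 - 4.77) = -9.56%, loss ≈ 23697 × 9.56/100 ≈ 2265.
Total lost output = 502 + 1218 + 2436 + 858 + 2265 = 7279 billion.

$7,279 billion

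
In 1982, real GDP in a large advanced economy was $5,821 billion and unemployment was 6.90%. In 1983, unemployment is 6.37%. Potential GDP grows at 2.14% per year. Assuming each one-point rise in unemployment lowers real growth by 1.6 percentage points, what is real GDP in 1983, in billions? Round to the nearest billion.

Δu = 6.37 - 6.9 = -0.53 points.
Okun's law (growth form): g_Y = g_Y* - β × Δu = 2.14 - 1.6 × (-0.53) = 2.14 + 0.848 = 2.988%.
Real GDP in the next year = 5821 × (1 + 2.988/100) = 5821 × 1.02988 ≈ 5995 billion.

$5,995 billion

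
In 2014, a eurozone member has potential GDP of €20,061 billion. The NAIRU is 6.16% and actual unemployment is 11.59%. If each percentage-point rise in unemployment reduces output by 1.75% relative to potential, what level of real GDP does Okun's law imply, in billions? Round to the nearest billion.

Unemployment gap = 11.59 - 6.16 = 5.43 points, so the output gap is -1.75 × 5.43 = -9.5025%.
Actual GDP = 20061 × (1 - 9.5025/100) = 20061 × 0.904975 ≈ 18155 billion.

€18,155 billion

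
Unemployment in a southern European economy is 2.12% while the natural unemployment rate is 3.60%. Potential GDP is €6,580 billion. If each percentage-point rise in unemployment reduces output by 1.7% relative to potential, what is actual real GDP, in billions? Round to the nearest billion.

Unemployment gap = 2.12 - 3.6 = -1.48 points, so the output gap is -1.7 × (-1.48) = 2.516%.
Actual GDP = 6580 × (1 + 2.516/100) = 6580 × 1.02516 ≈ 6746 billion.

€6,746 billion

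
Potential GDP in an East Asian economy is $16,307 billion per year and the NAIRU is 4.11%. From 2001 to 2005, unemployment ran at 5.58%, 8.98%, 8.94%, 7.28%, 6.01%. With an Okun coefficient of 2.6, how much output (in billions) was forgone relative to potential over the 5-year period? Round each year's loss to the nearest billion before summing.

$6,886 billion

Year 2001: gap = -2.6 × (5.58 - 4.11) = -3.822%, loss ≈ 16307 × 3.822/100 ≈ 623.
Year 2002: gap = -2.6 × (8.98 - 4.11) = -12.662%, loss ≈ 16307 × 12.662/100 ≈ 2065.
Year 2003: gap = -2.6 × (8.94 - 4.11) = -12.558%, loss ≈ 16307 × 12.558/100 ≈ 2048.
Year 2004: gap = -2.6 × (7.28 - 4.11) = -8.242%, loss ≈ 16307 × 8.242/100 ≈ 1344.
Year 2005: gap = -2.6 × (6.01 - 4.11) = -4.94%, loss ≈ 16307 × 4.94/100 ≈ 806.
Total lost output = 623 + 2065 + 2048 + 1344 + 806 = 6886 billion.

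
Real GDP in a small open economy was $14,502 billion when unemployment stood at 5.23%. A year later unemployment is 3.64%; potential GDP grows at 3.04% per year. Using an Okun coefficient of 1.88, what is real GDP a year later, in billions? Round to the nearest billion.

$15,376 billion

Δu = 3.64 - 5.23 = -1.59 points.
Okun's law (growth form): g_Y = g_Y* - β × Δu = 3.04 - 1.88 × (-1.59) = 3.04 + 2.9892 = 6.0292%.
Real GDP in the next year = 14502 × (1 + 6.0292/100) = 14502 × 1.060292 ≈ 15376 billion.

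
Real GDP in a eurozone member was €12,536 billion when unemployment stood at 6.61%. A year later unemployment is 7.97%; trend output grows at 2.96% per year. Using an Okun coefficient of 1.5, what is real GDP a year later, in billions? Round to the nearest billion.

Δu = 7.97 - 6.61 = 1.36 points.
Okun's law (growth form): g_Y = g_Y* - β × Δu = 2.96 - 1.5 × (1.36) = 2.96 - 2.04 = 0.92%.
Real GDP in the next year = 12536 × (1 + 0.92/100) = 12536 × 1.0092 ≈ 12651 billion.

€12,651 billion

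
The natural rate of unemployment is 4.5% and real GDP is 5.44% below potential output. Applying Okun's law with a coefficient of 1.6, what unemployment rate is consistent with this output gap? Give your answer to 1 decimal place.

From Okun's law, u - u* = -(output gap)/β = -(-5.44)/1.6 = 3.4 points.
So u = 4.5 + 3.4 = 7.9%.

7.9%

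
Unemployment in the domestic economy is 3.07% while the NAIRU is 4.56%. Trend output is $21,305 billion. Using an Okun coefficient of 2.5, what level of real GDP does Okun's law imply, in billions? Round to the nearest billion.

Unemployment gap = 3.07 - 4.56 = -1.49 points, so the output gap is -2.5 × (-1.49) = 3.725%.
Actual GDP = 21305 × (1 + 3.725/100) = 21305 × 1.03725 ≈ 22099 billion.

$22,099 billion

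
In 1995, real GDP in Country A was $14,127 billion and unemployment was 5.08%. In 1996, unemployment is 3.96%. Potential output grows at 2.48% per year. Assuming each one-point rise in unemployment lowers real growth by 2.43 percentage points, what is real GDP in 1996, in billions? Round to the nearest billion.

Δu = 3.96 - 5.08 = -1.12 points.
Okun's law (growth form): g_Y = g_Y* - β × Δu = 2.48 - 2.43 × (-1.12) = 2.48 + 2.7216 = 5.2016%.
Real GDP in the next year = 14127 × (1 + 5.2016/100) = 14127 × 1.052016 ≈ 14862 billion.

$14,862 billion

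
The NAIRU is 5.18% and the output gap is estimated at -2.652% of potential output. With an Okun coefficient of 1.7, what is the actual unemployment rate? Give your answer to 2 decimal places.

6.74%

From Okun's law, u - u* = -(output gap)/β = -(-2.652)/1.7 = 1.56 points.
So u = 5.18 + 1.56 = 6.74%.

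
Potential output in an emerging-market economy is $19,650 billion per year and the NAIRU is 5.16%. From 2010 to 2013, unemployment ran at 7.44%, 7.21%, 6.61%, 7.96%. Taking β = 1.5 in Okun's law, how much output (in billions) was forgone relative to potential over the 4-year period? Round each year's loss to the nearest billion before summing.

Year 2010: gap = -1.5 × (7.44 - 5.16) = -3.42%, loss ≈ 19650 × 3.42/100 ≈ 672.
Year 2011: gap = -1.5 × (7.21 - 5.16) = -3.075%, loss ≈ 19650 × 3.075/100 ≈ 604.
Year 2012: gap = -1.5 × (6.61 - 5.16) = -2.175%, loss ≈ 19650 × 2.175/100 ≈ 427.
Year 2013: gap = -1.5 × (7.96 - 5.16) = -4.2%, loss ≈ 19650 × 4.2/100 ≈ 825.
Total lost output = 672 + 604 + 427 + 825 = 2528 billion.

$2,528 billion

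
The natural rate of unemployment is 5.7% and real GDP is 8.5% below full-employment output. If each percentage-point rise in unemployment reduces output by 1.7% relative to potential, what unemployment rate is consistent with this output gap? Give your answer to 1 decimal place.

From Okun's law, u - u* = -(output gap)/β = -(-8.5)/1.7 = 5 points.
So u = 5.7 + 5 = 10.7%.

10.7%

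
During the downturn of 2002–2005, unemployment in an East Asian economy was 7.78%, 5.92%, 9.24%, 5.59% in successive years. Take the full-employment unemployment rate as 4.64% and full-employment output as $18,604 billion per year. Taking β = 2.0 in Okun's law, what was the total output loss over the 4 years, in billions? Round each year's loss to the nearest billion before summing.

Year 2002: gap = -2.0 × (7.78 - 4.64) = -6.28%, loss ≈ 18604 × 6.28/100 ≈ 1168.
Year 2003: gap = -2.0 × (5.92 - 4.64) = -2.56%, loss ≈ 18604 × 2.56/100 ≈ 476.
Year 2004: gap = -2.0 × (9.24 - 4.64) = -9.2%, loss ≈ 18604 × 9.2/100 ≈ 1712.
Year 2005: gap = -2.0 × (5.59 - 4.64) = -1.9%, loss ≈ 18604 × 1.9/100 ≈ 353.
Total lost output = 1168 + 476 + 1712 + 353 = 3709 billion.

$3,709 billion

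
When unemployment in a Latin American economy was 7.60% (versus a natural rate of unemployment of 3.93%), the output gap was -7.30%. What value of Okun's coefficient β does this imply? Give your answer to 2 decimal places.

Okun's law: output gap = -β × (u - u*).
-7.30 = -β × (7.6 - 3.93) = -β × 3.67, so β = 7.3/3.67 = 1.99.

β ≈ 1.99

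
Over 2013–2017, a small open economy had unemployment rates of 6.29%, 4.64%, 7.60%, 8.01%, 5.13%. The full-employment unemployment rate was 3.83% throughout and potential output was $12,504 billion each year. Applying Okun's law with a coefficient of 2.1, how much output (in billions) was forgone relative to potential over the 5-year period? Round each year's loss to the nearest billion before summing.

Year 2013: gap = -2.1 × (6.29 - 3.83) = -5.166%, loss ≈ 12504 × 5.166/100 ≈ 646.
Year 2014: gap = -2.1 × (4.64 - 3.83) = -1.701%, loss ≈ 12504 × 1.701/100 ≈ 213.
Year 2015: gap = -2.1 × (7.6 - 3.83) = -7.917%, loss ≈ 12504 × 7.917/100 ≈ 990.
Year 2016: gap = -2.1 × (8.01 - 3.83) = -8.778%, loss ≈ 12504 × 8.778/100 ≈ 1098.
Year 2017: gap = -2.1 × (5.13 - 3.83) = -2.73%, loss ≈ 12504 × 2.73/100 ≈ 341.
Total lost output = 646 + 213 + 990 + 1098 + 341 = 3288 billion.

$3,288 billion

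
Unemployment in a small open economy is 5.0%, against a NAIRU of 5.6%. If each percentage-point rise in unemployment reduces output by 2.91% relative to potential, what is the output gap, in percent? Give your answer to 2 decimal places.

The unemployment gap is 5 - 5.6 = -0.6 percentage points.
Okun's law gives an output gap of -2.91 × (-0.6) = 1.746%, i.e. 1.75% above potential.

1.75%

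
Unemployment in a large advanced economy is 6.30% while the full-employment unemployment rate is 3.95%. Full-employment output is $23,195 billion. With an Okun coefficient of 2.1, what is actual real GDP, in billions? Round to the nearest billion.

$22,050 billion

Unemployment gap = 6.3 - 3.95 = 2.35 points, so the output gap is -2.1 × 2.35 = -4.935%.
Actual GDP = 23195 × (1 - 4.935/100) = 23195 × 0.95065 ≈ 22050 billion.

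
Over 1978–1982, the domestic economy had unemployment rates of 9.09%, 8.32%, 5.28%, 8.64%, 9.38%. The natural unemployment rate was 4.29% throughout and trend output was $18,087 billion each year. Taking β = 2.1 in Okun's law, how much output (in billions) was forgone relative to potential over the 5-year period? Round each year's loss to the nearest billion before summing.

$7,315 billion

Year 1978: gap = -2.1 × (9.09 - 4.29) = -10.08%, loss ≈ 18087 × 10.08/100 ≈ 1823.
Year 1979: gap = -2.1 × (8.32 - 4.29) = -8.463%, loss ≈ 18087 × 8.463/100 ≈ 1531.
Year 1980: gap = -2.1 × (5.28 - 4.29) = -2.079%, loss ≈ 18087 × 2.079/100 ≈ 376.
Year 1981: gap = -2.1 × (8.64 - 4.29) = -9.135%, loss ≈ 18087 × 9.135/100 ≈ 1652.
Year 1982: gap = -2.1 × (9.38 - 4.29) = -10.689%, loss ≈ 18087 × 10.689/100 ≈ 1933.
Total lost output = 1823 + 1531 + 376 + 1652 + 1933 = 7315 billion.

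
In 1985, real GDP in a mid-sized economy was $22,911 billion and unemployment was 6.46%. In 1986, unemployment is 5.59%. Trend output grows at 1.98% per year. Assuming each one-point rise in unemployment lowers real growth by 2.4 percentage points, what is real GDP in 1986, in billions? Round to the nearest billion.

Δu = 5.59 - 6.46 = -0.87 points.
Okun's law (growth form): g_Y = g_Y* - β × Δu = 1.98 - 2.4 × (-0.87) = 1.98 + 2.088 = 4.068%.
Real GDP in the next year = 22911 × (1 + 4.068/100) = 22911 × 1.04068 ≈ 23843 billion.

$23,843 billion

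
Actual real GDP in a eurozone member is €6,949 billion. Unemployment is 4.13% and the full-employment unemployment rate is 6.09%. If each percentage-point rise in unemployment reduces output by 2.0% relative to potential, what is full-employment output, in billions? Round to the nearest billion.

Unemployment gap = 4.13 - 6.09 = -1.96 points, so output gap = -2 × (-1.96) = 3.92%.
Since Y = Y* × (1 + gap/100), Y* = 6949/1.0392 ≈ 6687 billion.

€6,687 billion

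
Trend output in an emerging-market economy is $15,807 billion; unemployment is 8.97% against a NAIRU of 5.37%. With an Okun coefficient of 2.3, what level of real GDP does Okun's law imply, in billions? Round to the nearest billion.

Unemployment gap = 8.97 - 5.37 = 3.6 points, so the output gap is -2.3 × 3.6 = -8.28%.
Actual GDP = 15807 × (1 - 8.28/100) = 15807 × 0.9172 ≈ 14498 billion.

$14,498 billion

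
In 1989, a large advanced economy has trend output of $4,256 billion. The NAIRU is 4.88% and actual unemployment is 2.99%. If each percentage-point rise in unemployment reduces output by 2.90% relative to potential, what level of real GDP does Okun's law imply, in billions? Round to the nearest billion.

$4,489 billion

Unemployment gap = 2.99 - 4.88 = -1.89 points, so the output gap is -2.9 × (-1.89) = 5.481%.
Actual GDP = 4256 × (1 + 5.481/100) = 4256 × 1.05481 ≈ 4489 billion.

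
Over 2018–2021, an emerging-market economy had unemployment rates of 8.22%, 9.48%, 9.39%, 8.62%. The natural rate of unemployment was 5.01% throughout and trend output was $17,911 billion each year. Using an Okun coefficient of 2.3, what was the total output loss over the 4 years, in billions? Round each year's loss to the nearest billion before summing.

Year 2018: gap = -2.3 × (8.22 - 5.01) = -7.383%, loss ≈ 17911 × 7.383/100 ≈ 1322.
Year 2019: gap = -2.3 × (9.48 - 5.01) = -10.281%, loss ≈ 17911 × 10.281/100 ≈ 1841.
Year 2020: gap = -2.3 × (9.39 - 5.01) = -10.074%, loss ≈ 17911 × 10.074/100 ≈ 1804.
Year 2021: gap = -2.3 × (8.62 - 5.01) = -8.303%, loss ≈ 17911 × 8.303/100 ≈ 1487.
Total lost output = 1322 + 1841 + 1804 + 1487 = 6454 billion.

$6,454 billion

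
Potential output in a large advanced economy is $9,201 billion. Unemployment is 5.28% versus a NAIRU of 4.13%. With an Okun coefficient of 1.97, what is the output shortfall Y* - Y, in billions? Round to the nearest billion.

Output gap = -1.97 × (5.28 - 4.13) = -1.97 × 1.15 = -2.2655%.
Actual GDP ≈ 9201 × 0.977345 ≈ 8993 billion, so the shortfall is 9201 - 8993 = 208 billion.

$208 billion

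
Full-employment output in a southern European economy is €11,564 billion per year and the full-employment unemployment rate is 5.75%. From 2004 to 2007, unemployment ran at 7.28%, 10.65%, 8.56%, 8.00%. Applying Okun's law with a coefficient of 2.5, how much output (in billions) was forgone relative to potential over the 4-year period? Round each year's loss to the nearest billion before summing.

€3,321 billion

Year 2004: gap = -2.5 × (7.28 - 5.75) = -3.825%, loss ≈ 11564 × 3.825/100 ≈ 442.
Year 2005: gap = -2.5 × (10.65 - 5.75) = -12.25%, loss ≈ 11564 × 12.25/100 ≈ 1417.
Year 2006: gap = -2.5 × (8.56 - 5.75) = -7.025%, loss ≈ 11564 × 7.025/100 ≈ 812.
Year 2007: gap = -2.5 × (8 - 5.75) = -5.625%, loss ≈ 11564 × 5.625/100 ≈ 650.
Total lost output = 442 + 1417 + 812 + 650 = 3321 billion.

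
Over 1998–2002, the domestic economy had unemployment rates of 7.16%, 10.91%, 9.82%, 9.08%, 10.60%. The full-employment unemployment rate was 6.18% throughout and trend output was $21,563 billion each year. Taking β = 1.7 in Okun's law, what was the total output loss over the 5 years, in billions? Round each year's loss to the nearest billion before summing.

$6,110 billion

Year 1998: gap = -1.7 × (7.16 - 6.18) = -1.666%, loss ≈ 21563 × 1.666/100 ≈ 359.
Year 1999: gap = -1.7 × (10.91 - 6.18) = -8.041%, loss ≈ 21563 × 8.041/100 ≈ 1734.
Year 2000: gap = -1.7 × (9.82 - 6.18) = -6.188%, loss ≈ 21563 × 6.188/100 ≈ 1334.
Year 2001: gap = -1.7 × (9.08 - 6.18) = -4.93%, loss ≈ 21563 × 4.93/100 ≈ 1063.
Year 2002: gap = -1.7 × (10.6 - 6.18) = -7.514%, loss ≈ 21563 × 7.514/100 ≈ 1620.
Total lost output = 359 + 1734 + 1334 + 1063 + 1620 = 6110 billion.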